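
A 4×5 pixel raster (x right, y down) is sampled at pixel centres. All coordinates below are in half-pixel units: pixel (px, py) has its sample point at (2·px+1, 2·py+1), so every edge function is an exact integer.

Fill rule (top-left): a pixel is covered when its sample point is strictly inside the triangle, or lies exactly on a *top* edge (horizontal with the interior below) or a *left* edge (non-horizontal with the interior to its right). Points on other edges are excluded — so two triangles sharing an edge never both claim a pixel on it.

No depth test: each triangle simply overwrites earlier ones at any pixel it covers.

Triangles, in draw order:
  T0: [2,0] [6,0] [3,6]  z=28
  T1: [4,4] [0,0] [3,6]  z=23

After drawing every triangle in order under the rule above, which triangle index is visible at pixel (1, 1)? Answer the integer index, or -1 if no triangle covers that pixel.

T0:
  2·area = 24
  edge (2, 0)→(6, 0): d=(4,0) top-left  bias=+0
  edge (6, 0)→(3, 6): d=(-3,6) right/bottom  bias=-1
  edge (3, 6)→(2, 0): d=(-1,-6) top-left  bias=+0
    (1,0)@(3, 1): e=[4,15,5] → X
    (2,0)@(5, 1): e=[4,3,17] → X
    (3,0)@(7, 1): e=[4,-9,29] → .
    (1,1)@(3, 3): e=[12,9,3] → X
    (2,1)@(5, 3): e=[12,-3,15] → .
    (1,2)@(3, 5): e=[20,3,1] → X
    (2,2)@(5, 5): e=[20,-9,13] → .
    (1,3)@(3, 7): e=[28,-3,-1] → .
  covered (4 px):
    . X X .
    . X . .
    . X . .
    . . . .
    . . . .
T1:
  2·area = 12  (B↔C swapped to make it positive)
  edge (4, 4)→(3, 6): d=(-1,2) right/bottom  bias=-1
  edge (3, 6)→(0, 0): d=(-3,-6) top-left  bias=+0
  edge (0, 0)→(4, 4): d=(4,4) right/bottom  bias=-1
    (0,0)@(1, 1): e=[9,3,0] → .  [on edge]
    (1,1)@(3, 3): e=[3,9,0] → .  [on edge]
    (1,2)@(3, 5): e=[1,3,8] → X
    (2,2)@(5, 5): e=[-3,15,0] → .  [on edge]
    (1,3)@(3, 7): e=[-1,-3,16] → .
    (3,3)@(7, 7): e=[-9,21,0] → .  [on edge]
  covered (1 px):
    . . . .
    . . . .
    . X . .
    . . . .
    . . . .

Z-buffer (winner per pixel, '.' = empty):
  . 0 0 .
  . 0 . .
  . 1 . .
  . . . .
  . . . .

Final: 0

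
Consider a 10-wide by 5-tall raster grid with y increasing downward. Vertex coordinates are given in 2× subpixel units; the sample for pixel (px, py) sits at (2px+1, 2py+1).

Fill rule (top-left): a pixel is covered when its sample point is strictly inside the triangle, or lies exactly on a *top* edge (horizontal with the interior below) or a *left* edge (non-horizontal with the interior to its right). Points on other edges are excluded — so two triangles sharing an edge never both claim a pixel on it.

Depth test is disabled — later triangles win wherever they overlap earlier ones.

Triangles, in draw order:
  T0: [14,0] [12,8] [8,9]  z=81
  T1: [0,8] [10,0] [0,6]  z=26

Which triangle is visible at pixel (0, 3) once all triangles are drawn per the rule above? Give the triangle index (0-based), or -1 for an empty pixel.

T0:
  2·area = 30
  edge (14, 0)→(12, 8): d=(-2,8) right/bottom  bias=-1
  edge (12, 8)→(8, 9): d=(-4,1) right/bottom  bias=-1
  edge (8, 9)→(14, 0): d=(6,-9) top-left  bias=+0
    (6,1)@(13, 3): e=[2,19,9] → #
    (7,1)@(15, 3): e=[-14,17,27] → ·
    (5,2)@(11, 5): e=[14,13,3] → #
    (6,2)@(13, 5): e=[-2,11,21] → ·
    (5,3)@(11, 7): e=[10,5,15] → #
    (6,3)@(13, 7): e=[-6,3,33] → ·
    (5,4)@(11, 9): e=[6,-3,27] → ·
  covered (3 px):
    · · · · · · · · · ·
    · · · · · · # · · ·
    · · · · · # · · · ·
    · · · · · # · · · ·
    · · · · · · · · · ·
T1:
  2·area = 20  (B↔C swapped to make it positive)
  edge (0, 8)→(0, 6): d=(0,-2) top-left  bias=+0
  edge (0, 6)→(10, 0): d=(10,-6) top-left  bias=+0
  edge (10, 0)→(0, 8): d=(-10,8) right/bottom  bias=-1
    (2,1)@(5, 3): e=[10,0,10] → #  [on edge]
    (3,1)@(7, 3): e=[14,12,-6] → ·
    (1,2)@(3, 5): e=[6,8,6] → #
    (2,2)@(5, 5): e=[10,20,-10] → ·
    (0,3)@(1, 7): e=[2,16,2] → #
    (1,3)@(3, 7): e=[6,28,-14] → ·
    (0,4)@(1, 9): e=[2,36,-18] → ·
  covered (3 px):
    · · · · · · · · · ·
    · · # · · · · · · ·
    · # · · · · · · · ·
    # · · · · · · · · ·
    · · · · · · · · · ·

Z-buffer (winner per pixel, '.' = empty):
  . . . . . . . . . .
  . . 1 . . . 0 . . .
  . 1 . . . 0 . . . .
  1 . . . . 0 . . . .
  . . . . . . . . . .

Answer: 1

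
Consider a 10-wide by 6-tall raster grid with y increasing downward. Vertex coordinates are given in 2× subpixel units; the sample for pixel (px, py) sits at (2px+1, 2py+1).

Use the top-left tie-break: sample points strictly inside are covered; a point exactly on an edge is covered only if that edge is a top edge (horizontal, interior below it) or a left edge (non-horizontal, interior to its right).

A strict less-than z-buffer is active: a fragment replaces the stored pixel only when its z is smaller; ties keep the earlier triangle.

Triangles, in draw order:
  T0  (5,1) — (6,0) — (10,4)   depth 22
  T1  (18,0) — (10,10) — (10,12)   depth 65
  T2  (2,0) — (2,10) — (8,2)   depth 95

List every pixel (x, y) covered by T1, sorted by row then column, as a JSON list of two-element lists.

T0:
  2·area = 8
  edge (5, 1)→(6, 0): d=(1,-1) top-left  bias=+0
  edge (6, 0)→(10, 4): d=(4,4) right/bottom  bias=-1
  edge (10, 4)→(5, 1): d=(-5,-3) top-left  bias=+0
    (2,0)@(5, 1): e=[0,8,0] → #  [on edge]
    (3,0)@(7, 1): e=[2,0,6] → ·  [on edge]
    (1,1)@(3, 3): e=[0,24,-16] → ·  [on edge]
    (2,1)@(5, 3): e=[2,16,-10] → ·
    (4,1)@(9, 3): e=[6,0,2] → ·  [on edge]
    (0,2)@(1, 5): e=[0,40,-32] → ·  [on edge]
    (5,2)@(11, 5): e=[10,0,-2] → ·  [on edge]
    (6,3)@(13, 7): e=[14,0,-6] → ·  [on edge]
    (7,3)@(15, 7): e=[16,-8,0] → ·  [on edge]
    (7,4)@(15, 9): e=[18,0,-10] → ·  [on edge]
    (8,5)@(17, 11): e=[22,0,-14] → ·  [on edge]
  covered (1 px):
    · · # · · · · · · ·
    · · · · · · · · · ·
    · · · · · · · · · ·
    · · · · · · · · · ·
    · · · · · · · · · ·
    · · · · · · · · · ·
T1:
  2·area = 16  (B↔C swapped to make it positive)
  edge (18, 0)→(10, 12): d=(-8,12) right/bottom  bias=-1
  edge (10, 12)→(10, 10): d=(0,-2) top-left  bias=+0
  edge (10, 10)→(18, 0): d=(8,-10) top-left  bias=+0
    (6,3)@(13, 7): e=[4,6,6] → #
    (7,3)@(15, 7): e=[-20,10,26] → ·
    (5,4)@(11, 9): e=[12,2,2] → #
    (6,4)@(13, 9): e=[-12,6,22] → ·
    (5,5)@(11, 11): e=[-4,2,18] → ·
  covered (2 px):
    · · · · · · · · · ·
    · · · · · · · · · ·
    · · · · · · · · · ·
    · · · · · · # · · ·
    · · · · · # · · · ·
    · · · · · · · · · ·
T2:
  2·area = 60  (B↔C swapped to make it positive)
  edge (2, 0)→(8, 2): d=(6,2) right/bottom  bias=-1
  edge (8, 2)→(2, 10): d=(-6,8) right/bottom  bias=-1
  edge (2, 10)→(2, 0): d=(0,-10) top-left  bias=+0
    (1,0)@(3, 1): e=[4,46,10] → #
    (2,0)@(5, 1): e=[0,30,30] → ·  [on edge]
    (1,1)@(3, 3): e=[16,34,10] → #
    (2,1)@(5, 3): e=[12,18,30] → #
    (3,1)@(7, 3): e=[8,2,50] → #
    (4,1)@(9, 3): e=[4,-14,70] → ·
    (5,1)@(11, 3): e=[0,-30,90] → ·  [on edge]
    (1,2)@(3, 5): e=[28,22,10] → #
    (3,2)@(7, 5): e=[20,-10,50] → ·
    (8,2)@(17, 5): e=[0,-90,150] → ·  [on edge]
    (1,3)@(3, 7): e=[40,10,10] → #
    (2,3)@(5, 7): e=[36,-6,30] → ·
  covered (7 px):
    · # · · · · · · · ·
    · # # # · · · · · ·
    · # # · · · · · · ·
    · # · · · · · · · ·
    · · · · · · · · · ·
    · · · · · · · · · ·

Answer: [[6,3],[5,4]]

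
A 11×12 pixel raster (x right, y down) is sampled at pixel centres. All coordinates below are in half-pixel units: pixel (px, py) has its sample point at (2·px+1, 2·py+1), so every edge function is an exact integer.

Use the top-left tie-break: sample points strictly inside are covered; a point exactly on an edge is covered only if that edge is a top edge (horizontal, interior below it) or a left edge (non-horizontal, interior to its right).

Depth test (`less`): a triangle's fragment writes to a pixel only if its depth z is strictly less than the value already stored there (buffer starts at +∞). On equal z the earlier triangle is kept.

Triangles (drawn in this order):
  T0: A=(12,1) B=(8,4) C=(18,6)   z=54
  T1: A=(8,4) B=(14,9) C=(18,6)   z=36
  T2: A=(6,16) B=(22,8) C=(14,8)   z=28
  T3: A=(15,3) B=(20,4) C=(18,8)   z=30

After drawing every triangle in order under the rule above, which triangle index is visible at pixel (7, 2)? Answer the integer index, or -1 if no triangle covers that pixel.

T0:
  2·area = 38  (B↔C swapped to make it positive)
  edge (12, 1)→(18, 6): d=(6,5) right/bottom  bias=-1
  edge (18, 6)→(8, 4): d=(-10,-2) top-left  bias=+0
  edge (8, 4)→(12, 1): d=(4,-3) top-left  bias=+0
    (1,1)@(3, 3): e=[57,0,-19] → ·  [on edge]
    (5,1)@(11, 3): e=[17,16,5] → #
    (6,1)@(13, 3): e=[7,20,11] → #
    (7,1)@(15, 3): e=[-3,24,17] → ·
    (5,2)@(11, 5): e=[29,-4,13] → ·
    (6,2)@(13, 5): e=[19,0,19] → #  [on edge]
    (7,2)@(15, 5): e=[9,4,25] → #
    (8,2)@(17, 5): e=[-1,8,31] → ·
    (6,3)@(13, 7): e=[31,-20,27] → ·
    (7,3)@(15, 7): e=[21,-16,33] → ·
  covered (4 px):
    · · · · · · · · · · ·
    · · · · · # # · · · ·
    · · · · · · # # · · ·
    · · · · · · · · · · ·
    · · · · · · · · · · ·
    · · · · · · · · · · ·
    · · · · · · · · · · ·
    · · · · · · · · · · ·
    · · · · · · · · · · ·
    · · · · · · · · · · ·
    · · · · · · · · · · ·
    · · · · · · · · · · ·
T1:
  2·area = 38  (B↔C swapped to make it positive)
  edge (8, 4)→(18, 6): d=(10,2) right/bottom  bias=-1
  edge (18, 6)→(14, 9): d=(-4,3) right/bottom  bias=-1
  edge (14, 9)→(8, 4): d=(-6,-5) top-left  bias=+0
    (1,1)@(3, 3): e=[0,57,-19] → ·  [on edge]
    (5,2)@(11, 5): e=[4,25,9] → #
    (6,2)@(13, 5): e=[0,19,19] → ·  [on edge]
    (5,3)@(11, 7): e=[24,17,-3] → ·
    (6,3)@(13, 7): e=[20,11,7] → #
    (7,3)@(15, 7): e=[16,5,17] → #
    (8,3)@(17, 7): e=[12,-1,27] → ·
    (6,4)@(13, 9): e=[40,3,-5] → ·
    (7,4)@(15, 9): e=[36,-3,5] → ·
  covered (3 px):
    · · · · · · · · · · ·
    · · · · · · · · · · ·
    · · · · · # · · · · ·
    · · · · · · # # · · ·
    · · · · · · · · · · ·
    · · · · · · · · · · ·
    · · · · · · · · · · ·
    · · · · · · · · · · ·
    · · · · · · · · · · ·
    · · · · · · · · · · ·
    · · · · · · · · · · ·
    · · · · · · · · · · ·
T2:
  2·area = 64  (B↔C swapped to make it positive)
  edge (6, 16)→(14, 8): d=(8,-8) top-left  bias=+0
  edge (14, 8)→(22, 8): d=(8,0) top-left  bias=+0
  edge (22, 8)→(6, 16): d=(-16,8) right/bottom  bias=-1
    (10,0)@(21, 1): e=[0,-56,120] → ·  [on edge]
    (9,1)@(19, 3): e=[0,-40,104] → ·  [on edge]
    (8,2)@(17, 5): e=[0,-24,88] → ·  [on edge]
    (7,3)@(15, 7): e=[0,-8,72] → ·  [on edge]
    (6,4)@(13, 9): e=[0,8,56] → #  [on edge]
    (7,4)@(15, 9): e=[16,8,40] → #
    (8,4)@(17, 9): e=[32,8,24] → #
    (9,4)@(19, 9): e=[48,8,8] → #
    (10,4)@(21, 9): e=[64,8,-8] → ·
    (5,5)@(11, 11): e=[0,24,40] → #  [on edge]
    (8,5)@(17, 11): e=[48,24,-8] → ·
    (9,5)@(19, 11): e=[64,24,-24] → ·
    (4,6)@(9, 13): e=[0,40,24] → #  [on edge]
    (3,7)@(7, 15): e=[0,56,8] → #  [on edge]
    (2,8)@(5, 17): e=[0,72,-8] → ·  [on edge]
    (1,9)@(3, 19): e=[0,88,-24] → ·  [on edge]
    (0,10)@(1, 21): e=[0,104,-40] → ·  [on edge]
  covered (10 px):
    · · · · · · · · · · ·
    · · · · · · · · · · ·
    · · · · · · · · · · ·
    · · · · · · · · · · ·
    · · · · · · # # # # ·
    · · · · · # # # · · ·
    · · · · # # · · · · ·
    · · · # · · · · · · ·
    · · · · · · · · · · ·
    · · · · · · · · · · ·
    · · · · · · · · · · ·
    · · · · · · · · · · ·
T3:
  2·area = 22
  edge (15, 3)→(20, 4): d=(5,1) right/bottom  bias=-1
  edge (20, 4)→(18, 8): d=(-2,4) right/bottom  bias=-1
  edge (18, 8)→(15, 3): d=(-3,-5) top-left  bias=+0
    (2,0)@(5, 1): e=[0,66,-44] → ·  [on edge]
    (7,1)@(15, 3): e=[0,22,0] → ·  [on edge]
    (8,2)@(17, 5): e=[8,10,4] → #
    (9,2)@(19, 5): e=[6,2,14] → #
    (10,2)@(21, 5): e=[4,-6,24] → ·
    (8,3)@(17, 7): e=[18,6,-2] → ·
    (9,3)@(19, 7): e=[16,-2,8] → ·
    (10,6)@(21, 13): e=[44,-22,0] → ·  [on edge]
  covered (2 px):
    · · · · · · · · · · ·
    · · · · · · · · · · ·
    · · · · · · · · # # ·
    · · · · · · · · · · ·
    · · · · · · · · · · ·
    · · · · · · · · · · ·
    · · · · · · · · · · ·
    · · · · · · · · · · ·
    · · · · · · · · · · ·
    · · · · · · · · · · ·
    · · · · · · · · · · ·
    · · · · · · · · · · ·

Z-buffer (winner per pixel, '.' = empty):
  . . . . . . . . . . .
  . . . . . 0 0 . . . .
  . . . . . 1 0 0 3 3 .
  . . . . . . 1 1 . . .
  . . . . . . 2 2 2 2 .
  . . . . . 2 2 2 . . .
  . . . . 2 2 . . . . .
  . . . 2 . . . . . . .
  . . . . . . . . . . .
  . . . . . . . . . . .
  . . . . . . . . . . .
  . . . . . . . . . . .

Answer: 0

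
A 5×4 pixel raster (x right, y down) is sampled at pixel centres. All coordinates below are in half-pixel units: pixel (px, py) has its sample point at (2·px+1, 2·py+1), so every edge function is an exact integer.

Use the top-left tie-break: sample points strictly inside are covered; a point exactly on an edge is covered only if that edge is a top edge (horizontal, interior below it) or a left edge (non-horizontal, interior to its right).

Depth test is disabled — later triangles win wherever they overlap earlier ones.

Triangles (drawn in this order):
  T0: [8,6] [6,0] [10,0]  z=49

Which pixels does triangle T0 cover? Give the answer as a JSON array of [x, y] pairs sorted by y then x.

T0:
  2·area = 24
  edge (8, 6)→(6, 0): d=(-2,-6) top-left  bias=+0
  edge (6, 0)→(10, 0): d=(4,0) top-left  bias=+0
  edge (10, 0)→(8, 6): d=(-2,6) right/bottom  bias=-1
    (3,0)@(7, 1): e=[4,4,16] → X
    (4,0)@(9, 1): e=[16,4,4] → X
    (3,1)@(7, 3): e=[0,12,12] → X  [on edge]
    (4,1)@(9, 3): e=[12,12,0] → .  [on edge]
    (3,2)@(7, 5): e=[-4,20,8] → .
  covered (3 px):
    . . . X X
    . . . X .
    . . . . .
    . . . . .

Final: [[3,0],[4,0],[3,1]]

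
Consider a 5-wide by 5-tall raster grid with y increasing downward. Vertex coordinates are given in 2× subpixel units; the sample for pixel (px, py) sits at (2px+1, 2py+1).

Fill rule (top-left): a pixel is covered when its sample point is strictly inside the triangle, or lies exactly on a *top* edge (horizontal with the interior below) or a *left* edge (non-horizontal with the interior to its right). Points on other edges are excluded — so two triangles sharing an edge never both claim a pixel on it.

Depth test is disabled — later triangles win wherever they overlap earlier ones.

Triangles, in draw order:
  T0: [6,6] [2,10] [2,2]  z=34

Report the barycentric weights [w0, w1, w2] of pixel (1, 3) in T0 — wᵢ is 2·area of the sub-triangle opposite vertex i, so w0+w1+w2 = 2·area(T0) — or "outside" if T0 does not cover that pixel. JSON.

T0:
  2·area = 32
  edge (6, 6)→(2, 10): d=(-4,4) right/bottom  bias=-1
  edge (2, 10)→(2, 2): d=(0,-8) top-left  bias=+0
  edge (2, 2)→(6, 6): d=(4,4) right/bottom  bias=-1
    (0,0)@(1, 1): e=[40,-8,0] → .  [on edge]
    (1,1)@(3, 3): e=[24,8,0] → .  [on edge]
    (4,1)@(9, 3): e=[0,56,-24] → .  [on edge]
    (1,2)@(3, 5): e=[16,8,8] → X
    (2,2)@(5, 5): e=[8,24,0] → .  [on edge]
    (3,2)@(7, 5): e=[0,40,-8] → .  [on edge]
    (1,3)@(3, 7): e=[8,8,16] → X
    (2,3)@(5, 7): e=[0,24,8] → .  [on edge]
    (3,3)@(7, 7): e=[-8,40,0] → .  [on edge]
    (1,4)@(3, 9): e=[0,8,24] → .  [on edge]
    (4,4)@(9, 9): e=[-24,56,0] → .  [on edge]
  covered (2 px):
    . . . . .
    . . . . .
    . X . . .
    . X . . .
    . . . . .

Answer: [8,16,8]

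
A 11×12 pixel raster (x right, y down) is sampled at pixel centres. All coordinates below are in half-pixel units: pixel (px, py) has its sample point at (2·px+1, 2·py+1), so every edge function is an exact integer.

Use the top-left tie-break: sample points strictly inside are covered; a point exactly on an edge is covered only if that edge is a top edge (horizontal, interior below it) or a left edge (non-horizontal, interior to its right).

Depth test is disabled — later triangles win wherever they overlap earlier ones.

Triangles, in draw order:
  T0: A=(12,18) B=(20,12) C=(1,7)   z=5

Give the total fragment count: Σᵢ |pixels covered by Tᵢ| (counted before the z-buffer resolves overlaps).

T0:
  2·area = 154  (B↔C swapped to make it positive)
  edge (12, 18)→(1, 7): d=(-11,-11) top-left  bias=+0
  edge (1, 7)→(20, 12): d=(19,5) right/bottom  bias=-1
  edge (20, 12)→(12, 18): d=(-8,6) right/bottom  bias=-1
    (0,3)@(1, 7): e=[0,0,154] → ·  [on edge]
    (1,4)@(3, 9): e=[0,28,126] → #  [on edge]
    (2,4)@(5, 9): e=[22,18,114] → #
    (3,4)@(7, 9): e=[44,8,102] → #
    (4,4)@(9, 9): e=[66,-2,90] → ·
    (1,5)@(3, 11): e=[-22,66,110] → ·
    (2,5)@(5, 11): e=[0,56,98] → #  [on edge]
    (4,5)@(9, 11): e=[44,36,74] → #
    (5,5)@(11, 11): e=[66,26,62] → #
    (6,5)@(13, 11): e=[88,16,50] → #
    (7,5)@(15, 11): e=[110,6,38] → #
    (8,5)@(17, 11): e=[132,-4,26] → ·
    (3,6)@(7, 13): e=[0,84,70] → #  [on edge]
    (4,7)@(9, 15): e=[0,112,42] → #  [on edge]
    (5,8)@(11, 17): e=[0,140,14] → #  [on edge]
    (6,9)@(13, 19): e=[0,168,-14] → ·  [on edge]
    (7,10)@(15, 21): e=[0,196,-42] → ·  [on edge]
    (8,11)@(17, 23): e=[0,224,-70] → ·  [on edge]
  covered (21 px):
    · · · · · · · · · · ·
    · · · · · · · · · · ·
    · · · · · · · · · · ·
    · · · · · · · · · · ·
    · # # # · · · · · · ·
    · · # # # # # # · · ·
    · · · # # # # # # · ·
    · · · · # # # # · · ·
    · · · · · # # · · · ·
    · · · · · · · · · · ·
    · · · · · · · · · · ·
    · · · · · · · · · · ·

Final: 21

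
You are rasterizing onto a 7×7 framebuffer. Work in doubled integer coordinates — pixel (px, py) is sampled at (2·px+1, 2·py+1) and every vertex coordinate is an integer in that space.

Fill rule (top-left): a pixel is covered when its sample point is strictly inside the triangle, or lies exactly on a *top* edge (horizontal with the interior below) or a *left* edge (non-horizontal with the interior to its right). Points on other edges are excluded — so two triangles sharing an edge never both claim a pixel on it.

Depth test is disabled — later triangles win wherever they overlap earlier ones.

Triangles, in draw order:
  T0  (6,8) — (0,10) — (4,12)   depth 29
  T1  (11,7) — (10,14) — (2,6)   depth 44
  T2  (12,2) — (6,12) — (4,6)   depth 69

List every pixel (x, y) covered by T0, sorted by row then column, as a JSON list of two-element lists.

T0:
  2·area = 20  (B↔C swapped to make it positive)
  edge (6, 8)→(4, 12): d=(-2,4) right/bottom  bias=-1
  edge (4, 12)→(0, 10): d=(-4,-2) top-left  bias=+0
  edge (0, 10)→(6, 8): d=(6,-2) top-left  bias=+0
    (4,3)@(9, 7): e=[-10,30,0] → ·  [on edge]
    (1,4)@(3, 9): e=[10,10,0] → #  [on edge]
    (2,4)@(5, 9): e=[2,14,4] → #
    (3,4)@(7, 9): e=[-6,18,8] → ·
    (1,5)@(3, 11): e=[6,2,12] → #
    (2,5)@(5, 11): e=[-2,6,16] → ·
    (1,6)@(3, 13): e=[2,-6,24] → ·
  covered (3 px):
    · · · · · · ·
    · · · · · · ·
    · · · · · · ·
    · · · · · · ·
    · # # · · · ·
    · # · · · · ·
    · · · · · · ·
T1:
  2·area = 64
  edge (11, 7)→(10, 14): d=(-1,7) right/bottom  bias=-1
  edge (10, 14)→(2, 6): d=(-8,-8) top-left  bias=+0
  edge (2, 6)→(11, 7): d=(9,1) right/bottom  bias=-1
    (0,2)@(1, 5): e=[72,0,-8] → ·  [on edge]
    (1,3)@(3, 7): e=[56,0,8] → #  [on edge]
    (2,3)@(5, 7): e=[42,16,6] → #
    (3,3)@(7, 7): e=[28,32,4] → #
    (4,3)@(9, 7): e=[14,48,2] → #
    (5,3)@(11, 7): e=[0,64,0] → ·  [on edge]
    (1,4)@(3, 9): e=[54,-16,26] → ·
    (2,4)@(5, 9): e=[40,0,24] → #  [on edge]
    (5,4)@(11, 9): e=[-2,48,18] → ·
    (2,5)@(5, 11): e=[38,-16,42] → ·
    (3,5)@(7, 11): e=[24,0,40] → #  [on edge]
    (5,5)@(11, 11): e=[-4,32,36] → ·
    (4,6)@(9, 13): e=[8,0,56] → #  [on edge]
  covered (10 px):
    · · · · · · ·
    · · · · · · ·
    · · · · · · ·
    · # # # # · ·
    · · # # # · ·
    · · · # # · ·
    · · · · # · ·
T2:
  2·area = 56
  edge (12, 2)→(6, 12): d=(-6,10) right/bottom  bias=-1
  edge (6, 12)→(4, 6): d=(-2,-6) top-left  bias=+0
  edge (4, 6)→(12, 2): d=(8,-4) top-left  bias=+0
    (1,1)@(3, 3): e=[84,0,-28] → ·  [on edge]
    (5,1)@(11, 3): e=[4,48,4] → #
    (6,1)@(13, 3): e=[-16,60,12] → ·
    (3,2)@(7, 5): e=[32,20,4] → #
    (4,2)@(9, 5): e=[12,32,12] → #
    (5,2)@(11, 5): e=[-8,44,20] → ·
    (2,3)@(5, 7): e=[40,4,12] → #
    (4,3)@(9, 7): e=[0,28,28] → ·  [on edge]
    (2,4)@(5, 9): e=[28,0,28] → #  [on edge]
    (4,4)@(9, 9): e=[-12,24,44] → ·
    (2,5)@(5, 11): e=[16,-4,44] → ·
    (3,5)@(7, 11): e=[-4,8,52] → ·
  covered (7 px):
    · · · · · · ·
    · · · · · # ·
    · · · # # · ·
    · · # # · · ·
    · · # # · · ·
    · · · · · · ·
    · · · · · · ·

Answer: [[1,4],[2,4],[1,5]]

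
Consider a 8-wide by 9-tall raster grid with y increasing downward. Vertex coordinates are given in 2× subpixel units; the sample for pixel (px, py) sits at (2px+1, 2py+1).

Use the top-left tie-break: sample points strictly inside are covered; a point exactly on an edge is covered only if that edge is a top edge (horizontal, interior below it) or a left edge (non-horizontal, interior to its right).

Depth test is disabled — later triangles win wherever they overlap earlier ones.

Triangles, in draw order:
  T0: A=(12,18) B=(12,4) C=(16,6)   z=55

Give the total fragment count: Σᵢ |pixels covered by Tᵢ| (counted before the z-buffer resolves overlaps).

T0:
  2·area = 56
  edge (12, 18)→(12, 4): d=(0,-14) top-left  bias=+0
  edge (12, 4)→(16, 6): d=(4,2) right/bottom  bias=-1
  edge (16, 6)→(12, 18): d=(-4,12) right/bottom  bias=-1
    (6,2)@(13, 5): e=[14,2,40] → █
    (7,2)@(15, 5): e=[42,-2,16] → ·
    (6,3)@(13, 7): e=[14,10,32] → █
    (7,3)@(15, 7): e=[42,6,8] → █
    (6,4)@(13, 9): e=[14,18,24] → █
    (7,4)@(15, 9): e=[42,14,0] → ·  [on edge]
    (6,5)@(13, 11): e=[14,26,16] → █
    (7,5)@(15, 11): e=[42,22,-8] → ·
    (6,6)@(13, 13): e=[14,34,8] → █
    (7,6)@(15, 13): e=[42,30,-16] → ·
    (6,7)@(13, 15): e=[14,42,0] → ·  [on edge]
  covered (6 px):
    · · · · · · · ·
    · · · · · · · ·
    · · · · · · █ ·
    · · · · · · █ █
    · · · · · · █ ·
    · · · · · · █ ·
    · · · · · · █ ·
    · · · · · · · ·
    · · · · · · · ·

Answer: 6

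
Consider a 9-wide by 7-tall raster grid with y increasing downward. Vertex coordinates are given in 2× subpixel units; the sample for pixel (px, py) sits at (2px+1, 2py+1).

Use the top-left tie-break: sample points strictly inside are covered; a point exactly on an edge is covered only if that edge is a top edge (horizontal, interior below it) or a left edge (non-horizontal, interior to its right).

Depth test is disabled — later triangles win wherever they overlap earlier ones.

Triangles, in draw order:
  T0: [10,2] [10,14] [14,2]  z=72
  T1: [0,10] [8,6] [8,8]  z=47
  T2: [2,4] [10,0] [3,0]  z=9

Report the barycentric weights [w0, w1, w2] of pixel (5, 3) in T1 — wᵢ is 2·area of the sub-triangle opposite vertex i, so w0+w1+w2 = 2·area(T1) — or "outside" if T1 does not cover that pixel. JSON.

T0:
  2·area = 48  (B↔C swapped to make it positive)
  edge (10, 2)→(14, 2): d=(4,0) top-left  bias=+0
  edge (14, 2)→(10, 14): d=(-4,12) right/bottom  bias=-1
  edge (10, 14)→(10, 2): d=(0,-12) top-left  bias=+0
    (5,1)@(11, 3): e=[4,32,12] → #
    (6,1)@(13, 3): e=[4,8,36] → #
    (7,1)@(15, 3): e=[4,-16,60] → ·
    (5,2)@(11, 5): e=[12,24,12] → #
    (6,2)@(13, 5): e=[12,0,36] → ·  [on edge]
    (5,3)@(11, 7): e=[20,16,12] → #
    (6,3)@(13, 7): e=[20,-8,36] → ·
    (5,4)@(11, 9): e=[28,8,12] → #
    (6,4)@(13, 9): e=[28,-16,36] → ·
    (5,5)@(11, 11): e=[36,0,12] → ·  [on edge]
  covered (5 px):
    · · · · · · · · ·
    · · · · · # # · ·
    · · · · · # · · ·
    · · · · · # · · ·
    · · · · · # · · ·
    · · · · · · · · ·
    · · · · · · · · ·
T1:
  2·area = 16
  edge (0, 10)→(8, 6): d=(8,-4) top-left  bias=+0
  edge (8, 6)→(8, 8): d=(0,2) right/bottom  bias=-1
  edge (8, 8)→(0, 10): d=(-8,2) right/bottom  bias=-1
    (3,3)@(7, 7): e=[4,2,10] → #
    (4,3)@(9, 7): e=[12,-2,6] → ·
    (1,4)@(3, 9): e=[4,10,2] → #
    (2,4)@(5, 9): e=[12,6,-2] → ·
    (3,4)@(7, 9): e=[20,2,-6] → ·
    (1,5)@(3, 11): e=[20,10,-14] → ·
  covered (2 px):
    · · · · · · · · ·
    · · · · · · · · ·
    · · · · · · · · ·
    · · · # · · · · ·
    · # · · · · · · ·
    · · · · · · · · ·
    · · · · · · · · ·
T2:
  2·area = 28  (B↔C swapped to make it positive)
  edge (2, 4)→(3, 0): d=(1,-4) top-left  bias=+0
  edge (3, 0)→(10, 0): d=(7,0) top-left  bias=+0
  edge (10, 0)→(2, 4): d=(-8,4) right/bottom  bias=-1
    (1,0)@(3, 1): e=[1,7,20] → #
    (2,0)@(5, 1): e=[9,7,12] → #
    (3,0)@(7, 1): e=[17,7,4] → #
    (4,0)@(9, 1): e=[25,7,-4] → ·
    (1,1)@(3, 3): e=[3,21,4] → #
    (2,1)@(5, 3): e=[11,21,-4] → ·
    (3,1)@(7, 3): e=[19,21,-12] → ·
    (1,2)@(3, 5): e=[5,35,-12] → ·
  covered (4 px):
    · # # # · · · · ·
    · # · · · · · · ·
    · · · · · · · · ·
    · · · · · · · · ·
    · · · · · · · · ·
    · · · · · · · · ·
    · · · · · · · · ·

Final: "outside"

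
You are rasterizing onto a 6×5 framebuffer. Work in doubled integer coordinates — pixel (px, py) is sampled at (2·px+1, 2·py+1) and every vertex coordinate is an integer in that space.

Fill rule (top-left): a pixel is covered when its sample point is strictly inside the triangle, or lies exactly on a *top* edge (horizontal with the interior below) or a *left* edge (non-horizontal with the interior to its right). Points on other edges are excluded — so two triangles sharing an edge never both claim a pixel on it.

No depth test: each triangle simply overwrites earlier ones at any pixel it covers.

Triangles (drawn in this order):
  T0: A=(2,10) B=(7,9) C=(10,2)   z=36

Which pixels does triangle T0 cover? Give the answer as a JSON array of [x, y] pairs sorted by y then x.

T0:
  2·area = 32  (B↔C swapped to make it positive)
  edge (2, 10)→(10, 2): d=(8,-8) top-left  bias=+0
  edge (10, 2)→(7, 9): d=(-3,7) right/bottom  bias=-1
  edge (7, 9)→(2, 10): d=(-5,1) right/bottom  bias=-1
    (5,0)@(11, 1): e=[0,-4,36] → ·  [on edge]
    (4,1)@(9, 3): e=[0,4,28] → █  [on edge]
    (5,1)@(11, 3): e=[16,-10,26] → ·
    (3,2)@(7, 5): e=[0,12,20] → █  [on edge]
    (4,2)@(9, 5): e=[16,-2,18] → ·
    (2,3)@(5, 7): e=[0,20,12] → █  [on edge]
    (4,3)@(9, 7): e=[32,-8,8] → ·
    (1,4)@(3, 9): e=[0,28,4] → █  [on edge]
    (3,4)@(7, 9): e=[32,0,0] → ·  [on edge]
  covered (6 px):
    · · · · · ·
    · · · · █ ·
    · · · █ · ·
    · · █ █ · ·
    · █ █ · · ·

Result: [[4,1],[3,2],[2,3],[3,3],[1,4],[2,4]]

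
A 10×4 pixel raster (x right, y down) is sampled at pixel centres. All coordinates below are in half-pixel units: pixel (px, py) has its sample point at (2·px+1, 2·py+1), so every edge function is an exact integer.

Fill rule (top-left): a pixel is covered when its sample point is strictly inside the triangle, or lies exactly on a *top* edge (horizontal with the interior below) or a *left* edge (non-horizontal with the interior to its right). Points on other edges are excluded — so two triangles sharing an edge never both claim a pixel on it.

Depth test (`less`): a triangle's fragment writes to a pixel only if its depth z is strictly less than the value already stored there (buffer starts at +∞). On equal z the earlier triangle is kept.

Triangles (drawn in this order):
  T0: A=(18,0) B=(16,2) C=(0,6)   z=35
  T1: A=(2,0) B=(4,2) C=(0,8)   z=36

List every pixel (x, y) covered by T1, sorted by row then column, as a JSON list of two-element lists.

T0:
  2·area = 24
  edge (18, 0)→(16, 2): d=(-2,2) right/bottom  bias=-1
  edge (16, 2)→(0, 6): d=(-16,4) right/bottom  bias=-1
  edge (0, 6)→(18, 0): d=(18,-6) top-left  bias=+0
    (7,0)@(15, 1): e=[4,20,0] → █  [on edge]
    (8,0)@(17, 1): e=[0,12,12] → ·  [on edge]
    (4,1)@(9, 3): e=[12,12,0] → █  [on edge]
    (5,1)@(11, 3): e=[8,4,12] → █
    (6,1)@(13, 3): e=[4,-4,24] → ·
    (7,1)@(15, 3): e=[0,-12,36] → ·  [on edge]
    (1,2)@(3, 5): e=[20,4,0] → █  [on edge]
    (2,2)@(5, 5): e=[16,-4,12] → ·
    (4,2)@(9, 5): e=[8,-20,36] → ·
    (5,2)@(11, 5): e=[4,-28,48] → ·
    (6,2)@(13, 5): e=[0,-36,60] → ·  [on edge]
    (1,3)@(3, 7): e=[16,-28,36] → ·
    (5,3)@(11, 7): e=[0,-60,84] → ·  [on edge]
  covered (4 px):
    · · · · · · · █ · ·
    · · · · █ █ · · · ·
    · █ · · · · · · · ·
    · · · · · · · · · ·
T1:
  2·area = 20
  edge (2, 0)→(4, 2): d=(2,2) right/bottom  bias=-1
  edge (4, 2)→(0, 8): d=(-4,6) right/bottom  bias=-1
  edge (0, 8)→(2, 0): d=(2,-8) top-left  bias=+0
    (1,0)@(3, 1): e=[0,10,10] → ·  [on edge]
    (1,1)@(3, 3): e=[4,2,14] → █
    (2,1)@(5, 3): e=[0,-10,30] → ·  [on edge]
    (0,2)@(1, 5): e=[12,6,2] → █
    (1,2)@(3, 5): e=[8,-6,18] → ·
    (3,2)@(7, 5): e=[0,-30,50] → ·  [on edge]
    (0,3)@(1, 7): e=[16,-2,6] → ·
    (4,3)@(9, 7): e=[0,-50,70] → ·  [on edge]
  covered (2 px):
    · · · · · · · · · ·
    · █ · · · · · · · ·
    █ · · · · · · · · ·
    · · · · · · · · · ·

Result: [[1,1],[0,2]]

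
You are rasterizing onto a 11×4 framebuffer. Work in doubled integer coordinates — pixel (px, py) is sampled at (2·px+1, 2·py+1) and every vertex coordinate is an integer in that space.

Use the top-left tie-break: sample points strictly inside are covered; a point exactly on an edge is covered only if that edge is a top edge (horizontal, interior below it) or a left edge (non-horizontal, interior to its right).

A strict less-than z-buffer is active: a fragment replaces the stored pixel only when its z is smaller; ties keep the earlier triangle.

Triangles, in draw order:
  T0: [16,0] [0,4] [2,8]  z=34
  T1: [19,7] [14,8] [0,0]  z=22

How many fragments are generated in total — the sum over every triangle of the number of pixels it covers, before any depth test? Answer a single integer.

T0:
  2·area = 72  (B↔C swapped to make it positive)
  edge (16, 0)→(2, 8): d=(-14,8) right/bottom  bias=-1
  edge (2, 8)→(0, 4): d=(-2,-4) top-left  bias=+0
  edge (0, 4)→(16, 0): d=(16,-4) top-left  bias=+0
    (6,0)@(13, 1): e=[10,58,4] → █
    (7,0)@(15, 1): e=[-6,66,12] → ·
    (2,1)@(5, 3): e=[46,22,4] → █
    (3,1)@(7, 3): e=[30,30,12] → █
    (4,1)@(9, 3): e=[14,38,20] → █
    (5,1)@(11, 3): e=[-2,46,28] → ·
    (6,1)@(13, 3): e=[-18,54,36] → ·
    (0,2)@(1, 5): e=[50,2,20] → █
    (1,2)@(3, 5): e=[34,10,28] → █
    (4,2)@(9, 5): e=[-14,34,52] → ·
    (0,3)@(1, 7): e=[22,-2,52] → ·
    (1,3)@(3, 7): e=[6,6,60] → █
  covered (9 px):
    · · · · · · █ · · · ·
    · · █ █ █ · · · · · ·
    █ █ █ █ · · · · · · ·
    · █ · · · · · · · · ·
T1:
  2·area = 54
  edge (19, 7)→(14, 8): d=(-5,1) right/bottom  bias=-1
  edge (14, 8)→(0, 0): d=(-14,-8) top-left  bias=+0
  edge (0, 0)→(19, 7): d=(19,7) right/bottom  bias=-1
    (3,1)@(7, 3): e=[32,14,8] → █
    (4,1)@(9, 3): e=[30,30,-6] → ·
    (3,2)@(7, 5): e=[22,-14,46] → ·
    (4,2)@(9, 5): e=[20,2,32] → █
    (5,2)@(11, 5): e=[18,18,18] → █
    (6,2)@(13, 5): e=[16,34,4] → █
    (7,2)@(15, 5): e=[14,50,-10] → ·
    (4,3)@(9, 7): e=[10,-26,70] → ·
    (5,3)@(11, 7): e=[8,-10,56] → ·
    (6,3)@(13, 7): e=[6,6,42] → █
    (7,3)@(15, 7): e=[4,22,28] → █
    (8,3)@(17, 7): e=[2,38,14] → █
    (9,3)@(19, 7): e=[0,54,0] → ·  [on edge]
  covered (7 px):
    · · · · · · · · · · ·
    · · · █ · · · · · · ·
    · · · · █ █ █ · · · ·
    · · · · · · █ █ █ · ·

Result: 16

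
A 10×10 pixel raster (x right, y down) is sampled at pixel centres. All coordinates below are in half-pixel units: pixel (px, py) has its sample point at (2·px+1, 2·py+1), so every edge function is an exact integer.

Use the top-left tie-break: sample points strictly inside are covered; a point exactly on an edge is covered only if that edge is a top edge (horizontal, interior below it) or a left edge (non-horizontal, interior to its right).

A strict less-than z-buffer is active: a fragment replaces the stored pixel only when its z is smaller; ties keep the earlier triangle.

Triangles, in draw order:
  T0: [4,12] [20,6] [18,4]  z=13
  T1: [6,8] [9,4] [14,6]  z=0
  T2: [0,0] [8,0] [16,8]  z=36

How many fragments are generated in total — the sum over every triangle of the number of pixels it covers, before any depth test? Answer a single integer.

T0:
  2·area = 44  (B↔C swapped to make it positive)
  edge (4, 12)→(18, 4): d=(14,-8) top-left  bias=+0
  edge (18, 4)→(20, 6): d=(2,2) right/bottom  bias=-1
  edge (20, 6)→(4, 12): d=(-16,6) right/bottom  bias=-1
    (7,0)@(15, 1): e=[-66,0,110] → .  [on edge]
    (8,1)@(17, 3): e=[-22,0,66] → .  [on edge]
    (8,2)@(17, 5): e=[6,4,34] → X
    (9,2)@(19, 5): e=[22,0,22] → .  [on edge]
    (6,3)@(13, 7): e=[2,16,26] → X
    (7,3)@(15, 7): e=[18,12,14] → X
    (9,3)@(19, 7): e=[50,4,-10] → .
    (5,4)@(11, 9): e=[14,24,6] → X
    (6,4)@(13, 9): e=[30,20,-6] → .
    (7,4)@(15, 9): e=[46,16,-18] → .
    (8,4)@(17, 9): e=[62,12,-30] → .
    (5,5)@(11, 11): e=[42,28,-26] → .
  covered (5 px):
    . . . . . . . . . .
    . . . . . . . . . .
    . . . . . . . . X .
    . . . . . . X X X .
    . . . . . X . . . .
    . . . . . . . . . .
    . . . . . . . . . .
    . . . . . . . . . .
    . . . . . . . . . .
    . . . . . . . . . .
T1:
  2·area = 26
  edge (6, 8)→(9, 4): d=(3,-4) top-left  bias=+0
  edge (9, 4)→(14, 6): d=(5,2) right/bottom  bias=-1
  edge (14, 6)→(6, 8): d=(-8,2) right/bottom  bias=-1
    (4,2)@(9, 5): e=[3,5,18] → X
    (5,2)@(11, 5): e=[11,1,14] → X
    (6,2)@(13, 5): e=[19,-3,10] → .
    (3,3)@(7, 7): e=[1,19,6] → X
    (5,3)@(11, 7): e=[17,11,-2] → .
    (3,4)@(7, 9): e=[7,29,-10] → .
    (4,4)@(9, 9): e=[15,25,-14] → .
  covered (4 px):
    . . . . . . . . . .
    . . . . . . . . . .
    . . . . X X . . . .
    . . . X X . . . . .
    . . . . . . . . . .
    . . . . . . . . . .
    . . . . . . . . . .
    . . . . . . . . . .
    . . . . . . . . . .
    . . . . . . . . . .
T2:
  2·area = 64
  edge (0, 0)→(8, 0): d=(8,0) top-left  bias=+0
  edge (8, 0)→(16, 8): d=(8,8) right/bottom  bias=-1
  edge (16, 8)→(0, 0): d=(-16,-8) top-left  bias=+0
    (1,0)@(3, 1): e=[8,48,8] → X
    (2,0)@(5, 1): e=[8,32,24] → X
    (3,0)@(7, 1): e=[8,16,40] → X
    (4,0)@(9, 1): e=[8,0,56] → .  [on edge]
    (1,1)@(3, 3): e=[24,64,-24] → .
    (2,1)@(5, 3): e=[24,48,-8] → .
    (3,1)@(7, 3): e=[24,32,8] → X
    (4,1)@(9, 3): e=[24,16,24] → X
    (5,1)@(11, 3): e=[24,0,40] → .  [on edge]
    (3,2)@(7, 5): e=[40,48,-24] → .
    (4,2)@(9, 5): e=[40,32,-8] → .
    (5,2)@(11, 5): e=[40,16,8] → X
    (6,2)@(13, 5): e=[40,0,24] → .  [on edge]
    (7,3)@(15, 7): e=[56,0,8] → .  [on edge]
    (8,4)@(17, 9): e=[72,0,-8] → .  [on edge]
    (9,5)@(19, 11): e=[88,0,-24] → .  [on edge]
  covered (6 px):
    . X X X . . . . . .
    . . . X X . . . . .
    . . . . . X . . . .
    . . . . . . . . . .
    . . . . . . . . . .
    . . . . . . . . . .
    . . . . . . . . . .
    . . . . . . . . . .
    . . . . . . . . . .
    . . . . . . . . . .

Final: 15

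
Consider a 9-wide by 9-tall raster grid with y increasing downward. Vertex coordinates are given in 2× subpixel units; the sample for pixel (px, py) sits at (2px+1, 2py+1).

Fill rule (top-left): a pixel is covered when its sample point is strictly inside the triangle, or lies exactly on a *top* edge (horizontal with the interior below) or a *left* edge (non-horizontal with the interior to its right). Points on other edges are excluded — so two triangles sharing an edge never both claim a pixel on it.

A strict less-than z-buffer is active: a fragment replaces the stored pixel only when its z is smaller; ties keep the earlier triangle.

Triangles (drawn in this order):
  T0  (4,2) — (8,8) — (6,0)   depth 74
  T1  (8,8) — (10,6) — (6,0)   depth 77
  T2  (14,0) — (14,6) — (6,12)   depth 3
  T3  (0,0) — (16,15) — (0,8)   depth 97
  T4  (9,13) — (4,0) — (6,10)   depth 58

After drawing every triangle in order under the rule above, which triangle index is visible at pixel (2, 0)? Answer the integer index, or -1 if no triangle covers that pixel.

T0:
  2·area = 20  (B↔C swapped to make it positive)
  edge (4, 2)→(6, 0): d=(2,-2) top-left  bias=+0
  edge (6, 0)→(8, 8): d=(2,8) right/bottom  bias=-1
  edge (8, 8)→(4, 2): d=(-4,-6) top-left  bias=+0
    (2,0)@(5, 1): e=[0,10,10] → X  [on edge]
    (3,0)@(7, 1): e=[4,-6,22] → .
    (1,1)@(3, 3): e=[0,30,-10] → .  [on edge]
    (2,1)@(5, 3): e=[4,14,2] → X
    (3,1)@(7, 3): e=[8,-2,14] → .
    (0,2)@(1, 5): e=[0,50,-30] → .  [on edge]
    (2,2)@(5, 5): e=[8,18,-6] → .
    (3,2)@(7, 5): e=[12,2,6] → X
    (4,2)@(9, 5): e=[16,-14,18] → .
    (3,3)@(7, 7): e=[16,6,-2] → .
  covered (3 px):
    . . X . . . . . .
    . . X . . . . . .
    . . . X . . . . .
    . . . . . . . . .
    . . . . . . . . .
    . . . . . . . . .
    . . . . . . . . .
    . . . . . . . . .
    . . . . . . . . .
T1:
  2·area = 20  (B↔C swapped to make it positive)
  edge (8, 8)→(6, 0): d=(-2,-8) top-left  bias=+0
  edge (6, 0)→(10, 6): d=(4,6) right/bottom  bias=-1
  edge (10, 6)→(8, 8): d=(-2,2) right/bottom  bias=-1
    (7,0)@(15, 1): e=[70,-50,0] → .  [on edge]
    (3,1)@(7, 3): e=[2,6,12] → X
    (4,1)@(9, 3): e=[18,-6,8] → .
    (6,1)@(13, 3): e=[50,-30,0] → .  [on edge]
    (3,2)@(7, 5): e=[-2,14,8] → .
    (4,2)@(9, 5): e=[14,2,4] → X
    (5,2)@(11, 5): e=[30,-10,0] → .  [on edge]
    (4,3)@(9, 7): e=[10,10,0] → .  [on edge]
    (3,4)@(7, 9): e=[-10,30,0] → .  [on edge]
    (2,5)@(5, 11): e=[-30,50,0] → .  [on edge]
    (1,6)@(3, 13): e=[-50,70,0] → .  [on edge]
    (0,7)@(1, 15): e=[-70,90,0] → .  [on edge]
  covered (2 px):
    . . . . . . . . .
    . . . X . . . . .
    . . . . X . . . .
    . . . . . . . . .
    . . . . . . . . .
    . . . . . . . . .
    . . . . . . . . .
    . . . . . . . . .
    . . . . . . . . .
T2:
  2·area = 48
  edge (14, 0)→(14, 6): d=(0,6) right/bottom  bias=-1
  edge (14, 6)→(6, 12): d=(-8,6) right/bottom  bias=-1
  edge (6, 12)→(14, 0): d=(8,-12) top-left  bias=+0
    (6,1)@(13, 3): e=[6,30,12] → X
    (7,1)@(15, 3): e=[-6,18,36] → .
    (5,2)@(11, 5): e=[18,26,4] → X
    (7,2)@(15, 5): e=[-6,2,52] → .
    (5,3)@(11, 7): e=[18,10,20] → X
    (6,3)@(13, 7): e=[6,-2,44] → .
    (4,4)@(9, 9): e=[30,6,12] → X
    (5,4)@(11, 9): e=[18,-6,36] → .
    (3,5)@(7, 11): e=[42,2,4] → X
    (4,5)@(9, 11): e=[30,-10,28] → .
    (3,6)@(7, 13): e=[42,-14,20] → .
  covered (6 px):
    . . . . . . . . .
    . . . . . . X . .
    . . . . . X X . .
    . . . . . X . . .
    . . . . X . . . .
    . . . X . . . . .
    . . . . . . . . .
    . . . . . . . . .
    . . . . . . . . .
T3:
  2·area = 128
  edge (0, 0)→(16, 15): d=(16,15) right/bottom  bias=-1
  edge (16, 15)→(0, 8): d=(-16,-7) top-left  bias=+0
  edge (0, 8)→(0, 0): d=(0,-8) top-left  bias=+0
    (0,0)@(1, 1): e=[1,119,8] → X
    (1,0)@(3, 1): e=[-29,133,24] → .
    (0,1)@(1, 3): e=[33,87,8] → X
    (1,1)@(3, 3): e=[3,101,24] → X
    (2,1)@(5, 3): e=[-27,115,40] → .
    (0,2)@(1, 5): e=[65,55,8] → X
    (2,2)@(5, 5): e=[5,83,40] → X
    (3,2)@(7, 5): e=[-25,97,56] → .
    (0,3)@(1, 7): e=[97,23,8] → X
    (3,3)@(7, 7): e=[7,65,56] → X
    (4,3)@(9, 7): e=[-23,79,72] → .
    (0,4)@(1, 9): e=[129,-9,8] → .
  covered (18 px):
    X . . . . . . . .
    X X . . . . . . .
    X X X . . . . . .
    X X X X . . . . .
    . X X X X . . . .
    . . . X X X . . .
    . . . . . . X . .
    . . . . . . . . .
    . . . . . . . . .
T4:
  2·area = 24  (B↔C swapped to make it positive)
  edge (9, 13)→(6, 10): d=(-3,-3) top-left  bias=+0
  edge (6, 10)→(4, 0): d=(-2,-10) top-left  bias=+0
  edge (4, 0)→(9, 13): d=(5,13) right/bottom  bias=-1
    (2,1)@(5, 3): e=[18,4,2] → X
    (3,1)@(7, 3): e=[24,24,-24] → .
    (0,2)@(1, 5): e=[0,-40,64] → .  [on edge]
    (2,2)@(5, 5): e=[12,0,12] → X  [on edge]
    (3,2)@(7, 5): e=[18,20,-14] → .
    (1,3)@(3, 7): e=[0,-24,48] → .  [on edge]
    (2,3)@(5, 7): e=[6,-4,22] → .
    (2,4)@(5, 9): e=[0,-8,32] → .  [on edge]
    (3,4)@(7, 9): e=[6,12,6] → X
    (4,4)@(9, 9): e=[12,32,-20] → .
    (3,5)@(7, 11): e=[0,8,16] → X  [on edge]
    (4,5)@(9, 11): e=[6,28,-10] → .
    (4,6)@(9, 13): e=[0,24,0] → .  [on edge]
    (3,7)@(7, 15): e=[-12,0,36] → .  [on edge]
    (5,7)@(11, 15): e=[0,40,-16] → .  [on edge]
    (6,8)@(13, 17): e=[0,56,-32] → .  [on edge]
  covered (4 px):
    . . . . . . . . .
    . . X . . . . . .
    . . X . . . . . .
    . . . . . . . . .
    . . . X . . . . .
    . . . X . . . . .
    . . . . . . . . .
    . . . . . . . . .
    . . . . . . . . .

Z-buffer (winner per pixel, '.' = empty):
  3 . 0 . . . . . .
  3 3 4 1 . . 2 . .
  3 3 4 0 1 2 2 . .
  3 3 3 3 . 2 . . .
  . 3 3 4 2 . . . .
  . . . 2 3 3 . . .
  . . . . . . 3 . .
  . . . . . . . . .
  . . . . . . . . .

Answer: 0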